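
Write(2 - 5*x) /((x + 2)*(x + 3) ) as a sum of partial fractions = -17/(x + 3) + 12/(x + 2)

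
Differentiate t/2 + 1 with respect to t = 1/2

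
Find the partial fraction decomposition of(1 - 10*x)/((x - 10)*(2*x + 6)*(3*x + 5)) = -159/(280*(3*x + 5)) + 31/(104*(x + 3)) - 99/(910*(x - 10))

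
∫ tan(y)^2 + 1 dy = tan(y) + C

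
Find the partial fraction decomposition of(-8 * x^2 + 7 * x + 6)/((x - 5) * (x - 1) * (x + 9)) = -141/(28*(x + 9)) - 1/(8*(x - 1)) - 159/(56*(x - 5))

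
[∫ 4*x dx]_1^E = -2 + 2*exp(2)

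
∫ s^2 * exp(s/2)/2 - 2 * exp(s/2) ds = (s - 2)^2*exp(s/2) + C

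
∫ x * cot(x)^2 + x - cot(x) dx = -x*cot(x) + C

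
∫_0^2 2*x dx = 4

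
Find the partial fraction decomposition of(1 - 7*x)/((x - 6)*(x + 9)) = -64/(15*(x + 9)) - 41/(15*(x - 6))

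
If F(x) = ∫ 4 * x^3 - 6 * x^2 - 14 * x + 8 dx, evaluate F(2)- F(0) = -12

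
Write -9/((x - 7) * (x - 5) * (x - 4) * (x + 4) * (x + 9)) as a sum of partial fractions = -9/(14560*(x + 9)) + 1/(440*(x + 4)) - 3/(104*(x - 4)) + 1/(28*(x - 5)) - 3/(352*(x - 7))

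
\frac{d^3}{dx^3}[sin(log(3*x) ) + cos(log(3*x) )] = 2*(sin(log(x) + log(3)) + 2*cos(log(x) + log(3)))/x^3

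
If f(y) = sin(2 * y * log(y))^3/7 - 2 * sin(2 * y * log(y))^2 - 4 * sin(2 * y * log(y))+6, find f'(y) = 6*log(y)*sin(2*y*log(y))^2*cos(2*y*log(y))/7 - 4*log(y)*sin(4*y*log(y)) - 8*log(y)*cos(2*y*log(y)) + 6*sin(2*y*log(y))^2*cos(2*y*log(y))/7 - 4*sin(4*y*log(y)) - 8*cos(2*y*log(y))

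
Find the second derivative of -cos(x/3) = cos(x/3)/9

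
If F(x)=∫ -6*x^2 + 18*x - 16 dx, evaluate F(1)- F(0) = -9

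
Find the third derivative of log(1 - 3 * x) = 54/(27*x^3 - 27*x^2 + 9*x - 1)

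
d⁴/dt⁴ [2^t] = 2^t*log(2)^4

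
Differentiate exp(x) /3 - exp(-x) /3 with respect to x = (exp(2*x) + 1)*exp(-x)/3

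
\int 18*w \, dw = 9*w^2 + C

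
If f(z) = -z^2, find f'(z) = -2*z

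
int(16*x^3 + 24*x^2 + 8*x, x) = 4*x^4 + 8*x^3 + 4*x^2 + C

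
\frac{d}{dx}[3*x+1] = 3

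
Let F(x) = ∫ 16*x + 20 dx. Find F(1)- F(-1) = 40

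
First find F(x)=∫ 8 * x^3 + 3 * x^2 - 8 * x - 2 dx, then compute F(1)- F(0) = -3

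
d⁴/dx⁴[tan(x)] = 24*tan(x)^5 + 40*tan(x)^3 + 16*tan(x)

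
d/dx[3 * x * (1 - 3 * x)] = 3 - 18*x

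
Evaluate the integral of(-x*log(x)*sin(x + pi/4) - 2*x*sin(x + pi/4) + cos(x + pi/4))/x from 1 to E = 3*cos(pi/4 + E) - 2*cos(pi/4 + 1)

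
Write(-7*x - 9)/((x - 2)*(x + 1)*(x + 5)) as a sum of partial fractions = 13/(14*(x + 5)) + 1/(6*(x + 1)) - 23/(21*(x - 2))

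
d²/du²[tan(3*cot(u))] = 6*(3*(-1 + sin(u)^(-2))^2*sin(3/tan(u))/cos(3/tan(u)) - 3*sin(3/tan(u))/cos(3/tan(u)) + 6*sin(3/tan(u))/(sin(u)^2*cos(3/tan(u))) + cos(u)/sin(u)^3)/cos(3/tan(u))^2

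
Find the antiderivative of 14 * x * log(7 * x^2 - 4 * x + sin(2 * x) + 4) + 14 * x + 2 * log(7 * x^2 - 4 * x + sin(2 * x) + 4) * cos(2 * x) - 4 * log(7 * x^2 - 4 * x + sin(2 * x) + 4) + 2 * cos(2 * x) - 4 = (7*x^2 - 4*x + sin(2*x) + 4)*log(7*x^2 - 4*x + sin(2*x) + 4) + C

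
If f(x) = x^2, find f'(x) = 2*x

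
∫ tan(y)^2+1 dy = tan(y) + C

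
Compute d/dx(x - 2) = 1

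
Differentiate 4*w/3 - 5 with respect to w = 4/3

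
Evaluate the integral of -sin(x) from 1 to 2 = -cos(1) + cos(2)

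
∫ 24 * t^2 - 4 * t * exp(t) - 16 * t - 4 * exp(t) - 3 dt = t*(8*t^2 - 8*t - 4*exp(t) - 3) + C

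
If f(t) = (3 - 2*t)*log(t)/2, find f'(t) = (-2*t*log(t) - 2*t + 3)/(2*t)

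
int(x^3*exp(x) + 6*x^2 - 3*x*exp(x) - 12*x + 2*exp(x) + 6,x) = (x - 1)^3*(exp(x) + 2) + C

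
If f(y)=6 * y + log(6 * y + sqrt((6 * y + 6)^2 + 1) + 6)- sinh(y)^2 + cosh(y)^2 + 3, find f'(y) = (216*y^2 + 36*y*sqrt(36*y^2 + 72*y + 37) + 468*y + 42*sqrt(36*y^2 + 72*y + 37) + 258)/(36*y^2 + 6*y*sqrt(36*y^2 + 72*y + 37) + 72*y + 6*sqrt(36*y^2 + 72*y + 37) + 37)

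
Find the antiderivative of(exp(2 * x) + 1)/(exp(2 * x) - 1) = log(sinh(x)) + C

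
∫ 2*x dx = x^2 + C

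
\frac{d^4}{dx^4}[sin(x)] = sin(x)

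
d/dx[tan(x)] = cos(x)^(-2)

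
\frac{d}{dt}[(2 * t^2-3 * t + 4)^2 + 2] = 16*t^3 - 36*t^2 + 50*t - 24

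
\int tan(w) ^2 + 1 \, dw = tan(w) + C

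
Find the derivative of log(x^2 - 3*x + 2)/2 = (2*x - 3)/(2*x^2 - 6*x + 4)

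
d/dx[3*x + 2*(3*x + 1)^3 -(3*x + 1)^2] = 162*x^2 + 90*x + 15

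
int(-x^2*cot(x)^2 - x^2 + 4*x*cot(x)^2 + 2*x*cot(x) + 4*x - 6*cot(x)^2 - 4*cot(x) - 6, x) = ((x - 2)^2 + 2)*cot(x) + C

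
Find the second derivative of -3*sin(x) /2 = 3*sin(x)/2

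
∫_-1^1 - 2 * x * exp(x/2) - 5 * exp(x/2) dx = -6*exp(1/2) - 2*exp(-1/2)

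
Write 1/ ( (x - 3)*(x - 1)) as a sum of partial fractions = -1/(2*(x - 1)) + 1/(2*(x - 3))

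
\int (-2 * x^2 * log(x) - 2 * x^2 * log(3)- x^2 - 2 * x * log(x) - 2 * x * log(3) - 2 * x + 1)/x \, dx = -(x^2 + 2*x - 1)*log(3*x) + C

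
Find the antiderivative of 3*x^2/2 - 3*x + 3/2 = x^3/2 - 3*x^2/2 + 3*x/2 + C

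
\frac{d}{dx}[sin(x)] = cos(x)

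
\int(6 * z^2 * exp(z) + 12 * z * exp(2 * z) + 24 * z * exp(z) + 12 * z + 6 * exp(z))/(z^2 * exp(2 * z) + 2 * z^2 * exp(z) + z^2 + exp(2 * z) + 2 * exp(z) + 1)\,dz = 3*((exp(z) + 1)*(2*log(z^2 + 1) + 1) + 2*exp(z))/(exp(z) + 1) + C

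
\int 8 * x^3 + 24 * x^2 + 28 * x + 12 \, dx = 2*x^4 + 8*x^3 + 14*x^2 + 12*x + C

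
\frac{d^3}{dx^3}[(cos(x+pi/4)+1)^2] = 2*sin(x + pi/4) + 4*cos(2*x)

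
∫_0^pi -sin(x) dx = -2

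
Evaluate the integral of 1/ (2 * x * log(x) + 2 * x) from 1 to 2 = log(log(2) + 1)/2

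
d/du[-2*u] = -2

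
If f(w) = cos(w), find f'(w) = -sin(w)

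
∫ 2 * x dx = x^2 + C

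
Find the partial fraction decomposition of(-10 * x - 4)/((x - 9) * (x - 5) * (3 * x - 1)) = -33/(182*(3*x - 1)) + 27/(28*(x - 5)) - 47/(52*(x - 9))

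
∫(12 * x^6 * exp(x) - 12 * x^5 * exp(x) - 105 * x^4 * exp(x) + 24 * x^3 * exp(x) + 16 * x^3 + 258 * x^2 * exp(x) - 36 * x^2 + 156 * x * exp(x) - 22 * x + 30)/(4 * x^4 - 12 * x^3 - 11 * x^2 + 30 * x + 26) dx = 3*x^2*exp(x) + log((-2*x^2 + 3*x + 5)^2 + 1) + C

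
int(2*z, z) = z^2 + C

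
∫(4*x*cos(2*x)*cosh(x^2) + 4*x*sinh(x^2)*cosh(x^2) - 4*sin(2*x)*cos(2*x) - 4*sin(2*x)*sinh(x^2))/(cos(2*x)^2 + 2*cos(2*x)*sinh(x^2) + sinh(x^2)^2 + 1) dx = log((cos(2*x) + sinh(x^2))^2 + 1) + C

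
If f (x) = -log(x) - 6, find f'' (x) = x^(-2)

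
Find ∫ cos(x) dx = sin(x) + C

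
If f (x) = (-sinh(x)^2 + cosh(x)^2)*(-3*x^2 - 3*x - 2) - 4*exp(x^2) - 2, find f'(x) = -8*x*exp(x^2) - 6*x - 3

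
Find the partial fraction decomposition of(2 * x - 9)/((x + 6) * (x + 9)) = 9/(x + 9) - 7/(x + 6)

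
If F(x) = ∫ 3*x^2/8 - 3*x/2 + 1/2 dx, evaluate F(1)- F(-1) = 5/4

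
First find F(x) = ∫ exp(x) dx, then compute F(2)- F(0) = -1 + exp(2)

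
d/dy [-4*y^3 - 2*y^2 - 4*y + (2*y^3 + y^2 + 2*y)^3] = 72*y^8 + 96*y^7 + 210*y^6 + 150*y^5 + 150*y^4 + 48*y^3 + 12*y^2 - 4*y - 4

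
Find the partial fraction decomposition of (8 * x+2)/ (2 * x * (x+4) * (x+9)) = -7/(9*(x + 9)) + 3/(4*(x + 4)) + 1/(36*x)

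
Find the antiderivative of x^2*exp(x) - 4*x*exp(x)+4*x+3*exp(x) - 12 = (x - 3)^2*(exp(x) + 2) + C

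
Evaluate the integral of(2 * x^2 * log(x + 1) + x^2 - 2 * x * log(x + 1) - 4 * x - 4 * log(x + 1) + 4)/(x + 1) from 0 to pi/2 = (-2 + pi/2)^2*log(1 + pi/2)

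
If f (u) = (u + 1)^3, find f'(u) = 3*u^2 + 6*u + 3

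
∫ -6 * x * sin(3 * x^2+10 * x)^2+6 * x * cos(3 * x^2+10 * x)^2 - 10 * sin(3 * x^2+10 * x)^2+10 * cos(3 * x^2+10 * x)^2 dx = sin(2*x*(3*x + 10))/2 + C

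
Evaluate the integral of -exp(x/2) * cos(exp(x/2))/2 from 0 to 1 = -sin(exp(1/2)) + sin(1)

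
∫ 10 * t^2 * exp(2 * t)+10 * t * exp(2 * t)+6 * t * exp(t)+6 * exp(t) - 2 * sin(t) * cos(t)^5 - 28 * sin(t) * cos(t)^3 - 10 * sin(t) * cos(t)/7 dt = 5*t^2*exp(2*t) + 6*t*exp(t) + cos(t)^6/3 + 7*cos(t)^4 + 5*cos(t)^2/7 + C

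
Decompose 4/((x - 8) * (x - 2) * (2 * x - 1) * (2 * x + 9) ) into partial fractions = -8/(1625*(2*x + 9)) + 8/(225*(2*x - 1)) - 2/(117*(x - 2)) + 2/(1125*(x - 8))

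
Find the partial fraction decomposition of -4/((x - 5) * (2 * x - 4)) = 2/(3*(x - 2)) - 2/(3*(x - 5))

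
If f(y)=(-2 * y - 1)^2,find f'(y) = 8*y + 4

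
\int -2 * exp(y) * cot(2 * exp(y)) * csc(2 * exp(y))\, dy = csc(2*exp(y)) + C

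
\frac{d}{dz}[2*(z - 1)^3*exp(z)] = 2*z^3*exp(z) - 6*z*exp(z) + 4*exp(z)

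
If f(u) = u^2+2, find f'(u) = 2*u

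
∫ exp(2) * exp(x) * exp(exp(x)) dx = exp(exp(x) + 2) + C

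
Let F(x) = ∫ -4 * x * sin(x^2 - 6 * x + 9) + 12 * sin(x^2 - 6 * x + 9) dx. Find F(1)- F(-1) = 2*cos(4) - 2*cos(16)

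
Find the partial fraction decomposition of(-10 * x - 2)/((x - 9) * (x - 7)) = 36/(x - 7) - 46/(x - 9)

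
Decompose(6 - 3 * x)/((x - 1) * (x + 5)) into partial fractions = -7/(2*(x + 5)) + 1/(2*(x - 1))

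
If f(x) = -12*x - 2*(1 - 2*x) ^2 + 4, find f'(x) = -16*x - 4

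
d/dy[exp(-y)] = -exp(-y)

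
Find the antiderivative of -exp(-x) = exp(-x) + C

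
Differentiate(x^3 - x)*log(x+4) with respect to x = (3*x^3*log(x + 4) + x^3 + 12*x^2*log(x + 4) - x*log(x + 4) - x - 4*log(x + 4))/(x + 4)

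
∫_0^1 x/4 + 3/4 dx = 7/8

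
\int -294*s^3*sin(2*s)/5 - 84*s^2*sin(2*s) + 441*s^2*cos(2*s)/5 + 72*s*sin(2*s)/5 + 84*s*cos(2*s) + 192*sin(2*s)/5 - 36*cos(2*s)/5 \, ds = 3*(7*s + 8)*(7*s^2 + 2*s - 4)*cos(2*s)/5 + C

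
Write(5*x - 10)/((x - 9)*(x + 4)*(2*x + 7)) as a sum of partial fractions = 22/(5*(2*x + 7)) - 30/(13*(x + 4)) + 7/(65*(x - 9))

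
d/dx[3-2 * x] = -2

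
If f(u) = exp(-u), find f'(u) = -exp(-u)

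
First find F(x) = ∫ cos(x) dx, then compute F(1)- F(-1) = 2*sin(1)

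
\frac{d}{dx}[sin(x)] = cos(x)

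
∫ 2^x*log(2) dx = 2^x + C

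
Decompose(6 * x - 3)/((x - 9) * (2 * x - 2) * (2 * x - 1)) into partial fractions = -3/(16*(x - 1)) + 3/(16*(x - 9))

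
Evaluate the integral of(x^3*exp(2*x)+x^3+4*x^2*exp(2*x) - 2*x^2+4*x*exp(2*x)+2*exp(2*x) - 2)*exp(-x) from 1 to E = -4*E + 4*exp(-1) + (-exp(-E) + exp(E))*(2*E + exp(2) + exp(3))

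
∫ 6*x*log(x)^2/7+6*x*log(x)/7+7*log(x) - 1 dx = x*(3*x*log(x)^2 + 49*log(x) - 56)/7 + C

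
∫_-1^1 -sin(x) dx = 0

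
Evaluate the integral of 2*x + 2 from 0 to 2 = 8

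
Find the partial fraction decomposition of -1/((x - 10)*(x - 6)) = 1/(4*(x - 6)) - 1/(4*(x - 10))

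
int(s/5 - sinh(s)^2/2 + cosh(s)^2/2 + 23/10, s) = s^2/10 + 14*s/5 + C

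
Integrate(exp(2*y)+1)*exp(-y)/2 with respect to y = sinh(y) + C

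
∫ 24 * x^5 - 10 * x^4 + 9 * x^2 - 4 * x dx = 4*x^6 - 2*x^5 + 3*x^3 - 2*x^2 + C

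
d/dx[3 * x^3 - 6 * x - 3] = 9*x^2 - 6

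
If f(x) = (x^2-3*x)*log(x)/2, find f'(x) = x*log(x) + x/2 - 3*log(x)/2 - 3/2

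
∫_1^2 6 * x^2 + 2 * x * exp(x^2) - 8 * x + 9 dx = -E + 11 + exp(4)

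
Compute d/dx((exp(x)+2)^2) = 2*exp(2*x) + 4*exp(x)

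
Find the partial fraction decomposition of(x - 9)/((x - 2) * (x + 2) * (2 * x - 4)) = -11/(32*(x + 2)) + 11/(32*(x - 2)) - 7/(8*(x - 2)^2)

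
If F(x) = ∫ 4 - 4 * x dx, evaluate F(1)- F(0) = 2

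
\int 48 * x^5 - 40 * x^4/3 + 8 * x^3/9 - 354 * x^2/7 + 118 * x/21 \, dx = 8*x^6 - 8*x^5/3 + 2*x^4/9 - 118*x^3/7 + 59*x^2/21 + C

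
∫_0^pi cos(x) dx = 0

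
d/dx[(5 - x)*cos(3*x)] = 3*x*sin(3*x) - 15*sin(3*x) - cos(3*x)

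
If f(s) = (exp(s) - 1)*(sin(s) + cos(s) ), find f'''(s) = -4*exp(s)*sin(s) - sin(s) + cos(s)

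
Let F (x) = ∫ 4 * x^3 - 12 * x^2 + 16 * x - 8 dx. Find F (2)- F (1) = 3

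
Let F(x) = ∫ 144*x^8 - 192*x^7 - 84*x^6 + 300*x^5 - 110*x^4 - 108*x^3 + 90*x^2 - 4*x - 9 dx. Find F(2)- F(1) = 2790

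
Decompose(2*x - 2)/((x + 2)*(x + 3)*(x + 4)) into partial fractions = -5/(x + 4) + 8/(x + 3) - 3/(x + 2)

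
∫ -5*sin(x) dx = 5*cos(x) + C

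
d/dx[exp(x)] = exp(x)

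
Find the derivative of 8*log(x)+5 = 8/x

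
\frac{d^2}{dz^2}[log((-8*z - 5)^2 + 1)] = (-2048*z^2 - 2560*z - 768)/(1024*z^4 + 2560*z^3 + 2432*z^2 + 1040*z + 169)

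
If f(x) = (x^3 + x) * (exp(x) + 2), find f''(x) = x^3*exp(x) + 6*x^2*exp(x) + 7*x*exp(x) + 12*x + 2*exp(x)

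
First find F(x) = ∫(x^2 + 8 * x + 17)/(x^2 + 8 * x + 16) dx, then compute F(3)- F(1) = 72/35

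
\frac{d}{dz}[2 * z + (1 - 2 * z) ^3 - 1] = -24*z^2 + 24*z - 4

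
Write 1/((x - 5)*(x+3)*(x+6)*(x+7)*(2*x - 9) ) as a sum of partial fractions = -16/(7245*(2*x - 9)) + 1/(1104*(x + 7)) - 1/(693*(x + 6)) + 1/(1440*(x + 3)) + 1/(1056*(x - 5))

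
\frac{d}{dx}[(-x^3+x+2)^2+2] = 6*x^5 - 8*x^3 - 12*x^2 + 2*x + 4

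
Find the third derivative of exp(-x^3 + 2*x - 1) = (-27*x^6 + 54*x^4 + 54*x^3 - 36*x^2 - 36*x + 2)*exp(-x^3 + 2*x - 1)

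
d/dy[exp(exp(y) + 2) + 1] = exp(y + exp(y) + 2)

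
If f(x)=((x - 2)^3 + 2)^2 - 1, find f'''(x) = 120*x^3 - 720*x^2 + 1440*x - 936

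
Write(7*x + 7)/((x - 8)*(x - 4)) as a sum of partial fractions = -35/(4*(x - 4)) + 63/(4*(x - 8))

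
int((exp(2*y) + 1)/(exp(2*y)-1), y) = log(2*sinh(y)) + C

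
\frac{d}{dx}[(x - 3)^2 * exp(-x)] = (-x^2 + 8*x - 15)*exp(-x)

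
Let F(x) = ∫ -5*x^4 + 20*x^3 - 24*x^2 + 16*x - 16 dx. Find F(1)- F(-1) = -50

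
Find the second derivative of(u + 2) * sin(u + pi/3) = -u*sin(u + pi/3) - 2*sqrt(2)*sin(u + pi/12)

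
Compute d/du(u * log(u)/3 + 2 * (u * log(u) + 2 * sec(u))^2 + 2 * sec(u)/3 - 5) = 4*u*log(u)^2 + 8*u*log(u)*tan(u)*sec(u) + 4*u*log(u) + 8*log(u)*sec(u) + log(u)/3 + 16*tan(u)*sec(u)^2 + 2*tan(u)*sec(u)/3 + 8*sec(u) + 1/3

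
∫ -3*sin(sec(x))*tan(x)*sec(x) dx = 3*cos(sec(x)) + C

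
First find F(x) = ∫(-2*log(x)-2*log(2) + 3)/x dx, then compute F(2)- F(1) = -3*log(2)^2 + 3*log(2)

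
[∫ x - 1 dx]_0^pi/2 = -1/2 + (-1 + pi/2)^2/2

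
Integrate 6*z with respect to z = 3*z^2 + C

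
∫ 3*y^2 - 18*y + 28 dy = y^3 - 9*y^2 + 28*y + C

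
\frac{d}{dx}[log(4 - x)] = 1/(x - 4)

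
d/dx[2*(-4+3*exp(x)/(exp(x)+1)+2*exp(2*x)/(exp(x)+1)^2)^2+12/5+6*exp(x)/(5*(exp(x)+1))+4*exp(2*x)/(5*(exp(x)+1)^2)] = (154*exp(4*x) - 606*exp(3*x) - 834*exp(2*x) - 234*exp(x))/(5*exp(5*x) + 25*exp(4*x) + 50*exp(3*x) + 50*exp(2*x) + 25*exp(x) + 5)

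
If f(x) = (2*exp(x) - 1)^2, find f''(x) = 16*exp(2*x) - 4*exp(x)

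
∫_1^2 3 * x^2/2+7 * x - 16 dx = -2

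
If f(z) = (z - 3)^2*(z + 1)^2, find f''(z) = 12*z^2 - 24*z - 4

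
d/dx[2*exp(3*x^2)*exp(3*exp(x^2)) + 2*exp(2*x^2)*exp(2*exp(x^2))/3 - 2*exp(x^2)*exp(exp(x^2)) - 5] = -4*x*exp(x^2 + exp(x^2)) - 4*x*exp(2*x^2 + exp(x^2)) + 8*x*exp(2*x^2 + 2*exp(x^2))/3 + 8*x*exp(3*x^2 + 2*exp(x^2))/3 + 12*x*exp(3*x^2 + 3*exp(x^2)) + 12*x*exp(4*x^2 + 3*exp(x^2))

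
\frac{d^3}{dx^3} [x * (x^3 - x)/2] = 12*x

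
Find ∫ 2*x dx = x^2 + C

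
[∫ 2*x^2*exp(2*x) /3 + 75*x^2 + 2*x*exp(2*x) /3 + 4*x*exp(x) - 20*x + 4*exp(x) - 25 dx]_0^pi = 6 + 4*pi*exp(pi) + (-5*pi - 3)*(-5*pi^2 + 2 + 5*pi) + pi^2*exp(2*pi)/3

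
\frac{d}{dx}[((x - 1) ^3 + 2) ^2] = 6*x^5 - 30*x^4 + 60*x^3 - 48*x^2 + 6*x + 6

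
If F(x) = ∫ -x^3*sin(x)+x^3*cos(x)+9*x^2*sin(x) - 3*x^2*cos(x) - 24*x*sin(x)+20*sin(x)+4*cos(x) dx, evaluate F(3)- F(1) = cos(3) + sin(3) + cos(1) + sin(1)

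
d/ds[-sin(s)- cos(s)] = sin(s) - cos(s)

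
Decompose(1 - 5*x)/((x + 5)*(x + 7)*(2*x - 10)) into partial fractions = 3/(4*(x + 7)) - 13/(20*(x + 5)) - 1/(10*(x - 5))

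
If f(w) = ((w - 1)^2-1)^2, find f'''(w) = 24*w - 24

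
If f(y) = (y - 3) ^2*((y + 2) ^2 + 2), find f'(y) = 4*y^3 - 6*y^2 - 18*y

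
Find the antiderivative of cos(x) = sin(x) + C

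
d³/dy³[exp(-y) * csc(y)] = -2*sqrt(2)*(cos(y + pi/4) + 3*sin(y + pi/4)/sin(y)^2)*exp(-y)/sin(y)^2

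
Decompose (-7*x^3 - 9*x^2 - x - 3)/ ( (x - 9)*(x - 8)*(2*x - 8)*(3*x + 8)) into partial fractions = -1847/(44800*(3*x + 8)) - 599/(800*(x - 4)) + 4171/(256*(x - 8)) - 2922/(175*(x - 9))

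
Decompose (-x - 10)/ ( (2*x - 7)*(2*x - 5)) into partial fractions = 25/(4*(2*x - 5)) - 27/(4*(2*x - 7))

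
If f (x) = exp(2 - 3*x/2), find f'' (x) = 9*exp(2 - 3*x/2)/4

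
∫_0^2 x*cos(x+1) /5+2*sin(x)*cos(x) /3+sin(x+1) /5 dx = 2*sin(3)/5 + sin(2)^2/3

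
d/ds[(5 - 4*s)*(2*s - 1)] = 14 - 16*s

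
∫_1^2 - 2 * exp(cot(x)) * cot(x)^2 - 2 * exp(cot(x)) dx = -2*exp(cot(1)) + 2*exp(cot(2))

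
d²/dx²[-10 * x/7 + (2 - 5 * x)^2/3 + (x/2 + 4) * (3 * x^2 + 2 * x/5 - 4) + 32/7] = 9*x + 616/15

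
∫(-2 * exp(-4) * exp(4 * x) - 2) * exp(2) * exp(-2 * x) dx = -2*sinh(2*x - 2) + C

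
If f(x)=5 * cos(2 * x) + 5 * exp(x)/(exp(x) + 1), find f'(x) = 5*(-2*exp(2*x)*sin(2*x) - 4*exp(x)*sin(2*x) + exp(x) - 2*sin(2*x))/(exp(2*x) + 2*exp(x) + 1)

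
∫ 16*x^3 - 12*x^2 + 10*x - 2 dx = 4*x^4 - 4*x^3 + 5*x^2 - 2*x + C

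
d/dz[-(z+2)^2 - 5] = -2*z - 4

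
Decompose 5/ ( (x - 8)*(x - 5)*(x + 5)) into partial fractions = 1/(26*(x + 5)) - 1/(6*(x - 5)) + 5/(39*(x - 8))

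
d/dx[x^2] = 2*x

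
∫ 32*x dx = 16*x^2 + C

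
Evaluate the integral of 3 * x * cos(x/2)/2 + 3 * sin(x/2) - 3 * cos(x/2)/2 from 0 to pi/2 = sqrt(2)*(-3 + 3*pi/2)/2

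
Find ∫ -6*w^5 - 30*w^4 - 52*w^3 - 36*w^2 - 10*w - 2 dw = -w^6 - 6*w^5 - 13*w^4 - 12*w^3 - 5*w^2 - 2*w + C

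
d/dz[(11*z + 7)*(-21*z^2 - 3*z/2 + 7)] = -693*z^2 - 327*z + 133/2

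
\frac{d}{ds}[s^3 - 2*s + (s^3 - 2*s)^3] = 9*s^8 - 42*s^6 + 60*s^4 - 21*s^2 - 2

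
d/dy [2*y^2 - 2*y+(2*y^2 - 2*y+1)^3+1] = 48*y^5 - 120*y^4 + 144*y^3 - 96*y^2 + 40*y - 8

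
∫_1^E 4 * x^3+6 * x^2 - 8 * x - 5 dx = -exp(2) - E + 2 + (-exp(2) - E + 2)^2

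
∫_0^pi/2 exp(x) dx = -1 + exp(pi/2)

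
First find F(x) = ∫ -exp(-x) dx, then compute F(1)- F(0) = -1 + exp(-1)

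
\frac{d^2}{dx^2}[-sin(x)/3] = sin(x)/3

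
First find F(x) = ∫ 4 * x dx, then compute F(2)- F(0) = 8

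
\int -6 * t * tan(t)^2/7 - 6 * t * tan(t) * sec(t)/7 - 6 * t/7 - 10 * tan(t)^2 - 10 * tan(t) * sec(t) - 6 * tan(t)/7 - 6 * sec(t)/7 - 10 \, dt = (-6*t/7 - 10)*(tan(t) + sec(t)) + C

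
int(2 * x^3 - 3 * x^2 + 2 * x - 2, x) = x^4/2 - x^3 + x^2 - 2*x + C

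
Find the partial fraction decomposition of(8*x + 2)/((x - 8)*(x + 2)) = 7/(5*(x + 2)) + 33/(5*(x - 8))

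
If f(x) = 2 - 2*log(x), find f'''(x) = -4/x^3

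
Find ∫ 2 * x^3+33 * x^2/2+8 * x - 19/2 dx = x^4/2 + 11*x^3/2 + 4*x^2 - 19*x/2 + C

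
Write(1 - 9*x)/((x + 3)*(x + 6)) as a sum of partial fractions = -55/(3*(x + 6)) + 28/(3*(x + 3))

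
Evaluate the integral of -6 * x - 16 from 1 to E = -4*E*(3*E/4 + 4) + 19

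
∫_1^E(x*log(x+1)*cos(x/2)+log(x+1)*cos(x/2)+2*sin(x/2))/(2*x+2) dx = -log(2)*sin(1/2) + log(1 + E)*sin(E/2)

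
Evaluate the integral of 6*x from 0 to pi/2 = 3*pi^2/4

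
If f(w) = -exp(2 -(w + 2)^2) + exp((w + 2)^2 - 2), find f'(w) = (2*w*exp(2*w^2 + 8*w + 4) + 2*w + 4*exp(2*w^2 + 8*w + 4) + 4)*exp(-w^2 - 4*w - 2)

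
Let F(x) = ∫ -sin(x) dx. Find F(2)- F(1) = -cos(1) + cos(2)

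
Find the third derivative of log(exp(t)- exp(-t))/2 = (4*exp(4*t) + 4*exp(2*t))/(exp(6*t) - 3*exp(4*t) + 3*exp(2*t) - 1)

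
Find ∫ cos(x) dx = sin(x) + C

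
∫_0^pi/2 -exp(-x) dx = -1 + exp(-pi/2)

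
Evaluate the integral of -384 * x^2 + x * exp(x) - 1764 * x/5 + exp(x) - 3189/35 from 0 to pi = 2*(-4*pi - 2)^3 - 33*pi/7 + 68/5 + 6*pi^2 + pi*exp(pi) + 3*(-4*pi - 2)^2/5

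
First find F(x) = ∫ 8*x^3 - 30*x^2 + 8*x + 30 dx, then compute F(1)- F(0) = 26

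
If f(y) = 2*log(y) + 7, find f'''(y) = 4/y^3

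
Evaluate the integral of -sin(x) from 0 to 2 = -1 + cos(2)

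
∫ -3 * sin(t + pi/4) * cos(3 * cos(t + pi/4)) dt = sin(3*cos(t + pi/4)) + C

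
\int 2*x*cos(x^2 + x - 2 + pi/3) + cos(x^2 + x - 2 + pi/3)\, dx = sin(x^2 + x - 2 + pi/3) + C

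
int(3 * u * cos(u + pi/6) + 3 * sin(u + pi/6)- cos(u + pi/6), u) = (3*u - 1)*sin(u + pi/6) + C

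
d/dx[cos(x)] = -sin(x)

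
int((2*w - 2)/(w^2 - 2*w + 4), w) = log((w - 1)^2 + 3) + C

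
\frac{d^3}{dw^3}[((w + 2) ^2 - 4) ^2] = 24*w + 48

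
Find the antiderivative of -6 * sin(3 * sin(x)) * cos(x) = 2*cos(3*sin(x)) + C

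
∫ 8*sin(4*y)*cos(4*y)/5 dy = sin(4*y)^2/5 + C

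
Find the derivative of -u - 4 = -1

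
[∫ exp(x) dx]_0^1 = -1 + E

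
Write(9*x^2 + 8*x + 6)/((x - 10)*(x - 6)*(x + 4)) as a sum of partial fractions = 59/(70*(x + 4)) - 189/(20*(x - 6)) + 493/(28*(x - 10))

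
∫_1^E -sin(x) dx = cos(E) - cos(1)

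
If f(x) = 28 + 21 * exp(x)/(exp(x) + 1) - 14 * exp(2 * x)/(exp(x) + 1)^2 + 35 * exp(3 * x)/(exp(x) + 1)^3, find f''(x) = (-98*exp(4*x) + 266*exp(3*x) - 35*exp(2*x) + 21*exp(x))/(exp(5*x) + 5*exp(4*x) + 10*exp(3*x) + 10*exp(2*x) + 5*exp(x) + 1)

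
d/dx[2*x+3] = 2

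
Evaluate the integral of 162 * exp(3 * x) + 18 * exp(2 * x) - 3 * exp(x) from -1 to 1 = -3*E - 54*exp(-3) - 9*exp(-2) + 3*exp(-1) + 9*exp(2) + 54*exp(3)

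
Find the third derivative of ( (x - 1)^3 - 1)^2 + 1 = 120*x^3 - 360*x^2 + 360*x - 132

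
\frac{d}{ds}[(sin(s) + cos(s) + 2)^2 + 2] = 2*cos(2*s) + 4*sqrt(2)*cos(s + pi/4)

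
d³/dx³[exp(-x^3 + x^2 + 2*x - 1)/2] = (-27*x^6 + 54*x^5 + 18*x^4 - 10*x^3 - 66*x^2 + 14)*exp(-x^3 + x^2 + 2*x - 1)/2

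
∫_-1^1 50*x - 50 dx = -100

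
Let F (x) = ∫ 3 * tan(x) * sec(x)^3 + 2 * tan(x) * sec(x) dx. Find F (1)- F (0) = -3 + 2*sec(1) + sec(1)^3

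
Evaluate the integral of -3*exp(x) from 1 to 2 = -3*exp(2) + 3*E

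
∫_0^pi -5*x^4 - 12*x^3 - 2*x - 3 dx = (-1 + (2 + pi)^2)*(-pi^3 - pi + pi^2)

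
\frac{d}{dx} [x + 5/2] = 1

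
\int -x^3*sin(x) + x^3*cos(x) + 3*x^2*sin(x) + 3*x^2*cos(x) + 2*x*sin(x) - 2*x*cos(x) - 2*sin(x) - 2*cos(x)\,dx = sqrt(2)*x*(x^2 - 2)*sin(x + pi/4) + C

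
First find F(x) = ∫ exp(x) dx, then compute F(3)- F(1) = -E + exp(3)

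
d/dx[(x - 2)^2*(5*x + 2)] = 15*x^2 - 36*x + 12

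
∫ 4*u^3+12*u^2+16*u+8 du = u^4 + 4*u^3 + 8*u^2 + 8*u + C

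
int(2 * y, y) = y^2 + C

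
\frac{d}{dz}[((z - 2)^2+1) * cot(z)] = -z^2/sin(z)^2 + 2*z/tan(z) + 4*z/sin(z)^2 - 4/tan(z) - 5/sin(z)^2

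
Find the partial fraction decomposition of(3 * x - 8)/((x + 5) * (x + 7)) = 29/(2*(x + 7)) - 23/(2*(x + 5))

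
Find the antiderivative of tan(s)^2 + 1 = tan(s) + C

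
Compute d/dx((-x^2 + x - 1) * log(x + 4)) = (-2*x^2*log(x + 4) - x^2 - 7*x*log(x + 4) + x + 4*log(x + 4) - 1)/(x + 4)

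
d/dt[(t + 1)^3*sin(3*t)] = 3*(t + 1)^2*(t*cos(3*t) + sqrt(2)*sin(3*t + pi/4))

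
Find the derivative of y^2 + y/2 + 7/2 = 2*y + 1/2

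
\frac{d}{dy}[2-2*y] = -2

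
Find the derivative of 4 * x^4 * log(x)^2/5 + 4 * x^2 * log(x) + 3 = 16*x^3*log(x)^2/5 + 8*x^3*log(x)/5 + 8*x*log(x) + 4*x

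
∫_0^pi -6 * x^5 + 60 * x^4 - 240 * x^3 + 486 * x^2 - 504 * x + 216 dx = -(-2 + pi)^6 + 2*(-2 + pi)^3 + 80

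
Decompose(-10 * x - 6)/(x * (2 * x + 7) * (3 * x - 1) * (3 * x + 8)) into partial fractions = 31/(60*(3*x + 8)) - 28/(69*(3*x - 1)) - 232/(805*(2*x + 7)) + 3/(28*x)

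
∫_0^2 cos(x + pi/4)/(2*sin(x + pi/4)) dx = log(sin(pi/4 + 2))/2 + log(2)/4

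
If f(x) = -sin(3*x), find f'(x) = -3*cos(3*x)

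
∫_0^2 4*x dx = 8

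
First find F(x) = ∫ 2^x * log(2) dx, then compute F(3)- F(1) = 6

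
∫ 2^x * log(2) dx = 2^x + C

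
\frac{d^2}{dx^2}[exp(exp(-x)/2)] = (2*exp(x + exp(-x)/2) + exp(exp(-x)/2))*exp(-2*x)/4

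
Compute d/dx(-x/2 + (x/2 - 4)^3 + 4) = 3*x^2/8 - 6*x + 47/2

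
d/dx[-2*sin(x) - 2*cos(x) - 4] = 2*sin(x) - 2*cos(x)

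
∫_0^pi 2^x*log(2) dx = -1 + 2^pi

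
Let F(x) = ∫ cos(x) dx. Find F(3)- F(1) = -sin(1) + sin(3)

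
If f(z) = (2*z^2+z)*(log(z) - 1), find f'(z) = 4*z*log(z) - 2*z + log(z)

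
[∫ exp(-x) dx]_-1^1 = E - exp(-1)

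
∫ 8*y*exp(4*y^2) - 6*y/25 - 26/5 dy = -3*y^2/25 - 26*y/5 + exp(4*y^2) + C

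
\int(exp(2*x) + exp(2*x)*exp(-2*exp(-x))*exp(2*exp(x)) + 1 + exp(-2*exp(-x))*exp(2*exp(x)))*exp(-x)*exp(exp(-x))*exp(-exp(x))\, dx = 2*sinh(2*sinh(x)) + C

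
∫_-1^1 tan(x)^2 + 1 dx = 2*tan(1)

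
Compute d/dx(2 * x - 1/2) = 2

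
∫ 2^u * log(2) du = 2^u + C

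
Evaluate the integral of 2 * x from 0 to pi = pi^2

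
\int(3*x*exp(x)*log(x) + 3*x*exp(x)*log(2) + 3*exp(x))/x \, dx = 3*exp(x)*log(2*x) + C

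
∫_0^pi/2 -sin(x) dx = -1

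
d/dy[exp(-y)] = -exp(-y)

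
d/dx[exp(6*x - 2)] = 6*exp(6*x - 2)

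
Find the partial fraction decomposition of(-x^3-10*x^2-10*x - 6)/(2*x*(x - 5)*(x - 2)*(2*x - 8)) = -37/(24*(x - 2)) + 135/(16*(x - 4)) - 431/(60*(x - 5)) + 3/(80*x)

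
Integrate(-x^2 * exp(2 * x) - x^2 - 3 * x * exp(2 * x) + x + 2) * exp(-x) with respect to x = -2*(x^2 + x - 1)*sinh(x) + C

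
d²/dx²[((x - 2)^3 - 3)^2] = 30*x^4 - 240*x^3 + 720*x^2 - 996*x + 552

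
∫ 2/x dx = 2*log(x) + C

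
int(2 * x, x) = x^2 + C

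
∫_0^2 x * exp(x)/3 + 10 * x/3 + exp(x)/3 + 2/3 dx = 2*exp(2)/3 + 8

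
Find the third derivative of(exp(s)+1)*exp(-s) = -exp(-s)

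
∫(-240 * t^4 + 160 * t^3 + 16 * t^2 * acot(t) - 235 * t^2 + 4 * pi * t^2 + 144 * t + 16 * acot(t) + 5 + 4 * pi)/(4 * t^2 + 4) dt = t*(-80*t^2 + 80*t + 16*acot(t) + 5 + 4*pi)/4 + C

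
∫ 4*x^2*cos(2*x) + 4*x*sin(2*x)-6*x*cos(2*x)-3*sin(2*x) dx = x*(2*x - 3)*sin(2*x) + C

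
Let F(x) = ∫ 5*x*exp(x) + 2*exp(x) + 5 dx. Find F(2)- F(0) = 13 + 7*exp(2)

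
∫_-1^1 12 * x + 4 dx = 8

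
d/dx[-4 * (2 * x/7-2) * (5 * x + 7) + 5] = 32 - 80*x/7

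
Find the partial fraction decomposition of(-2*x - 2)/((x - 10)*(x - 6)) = 7/(2*(x - 6)) - 11/(2*(x - 10))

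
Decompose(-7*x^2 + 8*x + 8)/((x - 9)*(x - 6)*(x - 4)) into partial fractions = -36/(5*(x - 4)) + 98/(3*(x - 6)) - 487/(15*(x - 9))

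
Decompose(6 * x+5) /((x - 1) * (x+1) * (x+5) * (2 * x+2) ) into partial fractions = 25/(192*(x + 5)) - 23/(64*(x + 1)) + 1/(16*(x + 1)^2) + 11/(48*(x - 1))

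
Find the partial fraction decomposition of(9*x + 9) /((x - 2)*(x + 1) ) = 9/(x - 2)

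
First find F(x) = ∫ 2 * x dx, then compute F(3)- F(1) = 8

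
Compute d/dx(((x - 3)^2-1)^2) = 4*x^3 - 36*x^2 + 104*x - 96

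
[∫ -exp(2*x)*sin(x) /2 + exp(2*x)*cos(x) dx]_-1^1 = (-exp(-2) + exp(2))*cos(1)/2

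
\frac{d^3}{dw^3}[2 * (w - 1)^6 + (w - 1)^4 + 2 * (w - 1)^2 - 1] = 240*w^3 - 720*w^2 + 744*w - 264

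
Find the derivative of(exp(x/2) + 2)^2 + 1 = 2*exp(x/2) + exp(x)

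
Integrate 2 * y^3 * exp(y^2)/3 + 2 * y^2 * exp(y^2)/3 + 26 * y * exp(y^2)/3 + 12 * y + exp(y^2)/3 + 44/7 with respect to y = 6*y^2 + 44*y/7 + (y^2 + y + 12)*exp(y^2)/3 + C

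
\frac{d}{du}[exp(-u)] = -exp(-u)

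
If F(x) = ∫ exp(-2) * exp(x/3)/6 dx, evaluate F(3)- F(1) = -exp(-5/3)/2 + exp(-1)/2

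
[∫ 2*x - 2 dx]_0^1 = -1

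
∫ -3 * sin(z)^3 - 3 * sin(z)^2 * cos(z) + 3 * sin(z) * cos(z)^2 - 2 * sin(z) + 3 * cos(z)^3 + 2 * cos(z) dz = sqrt(2)*(sin(2*z) + 3)*sin(z + pi/4) + C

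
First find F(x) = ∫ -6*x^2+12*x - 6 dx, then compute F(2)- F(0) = -4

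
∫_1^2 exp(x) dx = -E + exp(2)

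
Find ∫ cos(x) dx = sin(x) + C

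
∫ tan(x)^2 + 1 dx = tan(x) + C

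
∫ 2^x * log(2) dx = 2^x + C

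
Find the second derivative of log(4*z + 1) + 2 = -16/(16*z^2 + 8*z + 1)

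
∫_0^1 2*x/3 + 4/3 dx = 5/3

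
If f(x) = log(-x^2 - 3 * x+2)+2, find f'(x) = (2*x + 3)/(x^2 + 3*x - 2)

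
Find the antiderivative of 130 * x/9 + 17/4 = 65*x^2/9 + 17*x/4 + C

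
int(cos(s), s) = sin(s) + C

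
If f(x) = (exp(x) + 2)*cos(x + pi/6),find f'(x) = sqrt(2)*exp(x)*cos(x + 5*pi/12) - 2*sin(x + pi/6)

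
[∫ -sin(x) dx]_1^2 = -cos(1) + cos(2)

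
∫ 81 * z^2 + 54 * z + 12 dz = 27*z^3 + 27*z^2 + 12*z + C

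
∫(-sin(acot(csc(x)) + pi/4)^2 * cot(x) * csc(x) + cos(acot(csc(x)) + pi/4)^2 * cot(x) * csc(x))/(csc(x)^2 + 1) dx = -cos(x)^2/(cos(2*x) - 3) + C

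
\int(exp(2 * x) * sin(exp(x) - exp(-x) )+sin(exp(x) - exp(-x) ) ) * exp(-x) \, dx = -cos(2*sinh(x)) + C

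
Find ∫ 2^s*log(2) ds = 2^s + C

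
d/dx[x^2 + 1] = 2*x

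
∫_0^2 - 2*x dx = -4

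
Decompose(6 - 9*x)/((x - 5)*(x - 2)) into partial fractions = 4/(x - 2) - 13/(x - 5)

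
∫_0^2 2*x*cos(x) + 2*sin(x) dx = 4*sin(2)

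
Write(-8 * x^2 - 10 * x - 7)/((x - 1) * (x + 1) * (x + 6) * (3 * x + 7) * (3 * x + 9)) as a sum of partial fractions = -147/(176*(3*x + 7)) - 47/(693*(x + 6)) + 49/(144*(x + 3)) + 1/(48*(x + 1)) - 5/(336*(x - 1))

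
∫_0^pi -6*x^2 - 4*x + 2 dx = (1 + pi)^2*(2 - 2*pi) - 2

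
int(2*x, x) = x^2 + C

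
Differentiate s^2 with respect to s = 2*s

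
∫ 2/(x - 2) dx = log(2*(x - 2)^2) + C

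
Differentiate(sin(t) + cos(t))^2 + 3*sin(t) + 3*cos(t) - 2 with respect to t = 2*cos(2*t) + 3*sqrt(2)*cos(t + pi/4)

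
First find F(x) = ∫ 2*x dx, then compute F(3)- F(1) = 8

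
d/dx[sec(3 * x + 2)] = 3*tan(3*x + 2)*sec(3*x + 2)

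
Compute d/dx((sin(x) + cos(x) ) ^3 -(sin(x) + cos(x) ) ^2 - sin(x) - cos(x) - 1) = (6*sqrt(2)*sin(x + pi/4)^2 - 4*sin(x + pi/4) - sqrt(2))*cos(x + pi/4)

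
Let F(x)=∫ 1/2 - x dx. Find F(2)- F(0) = -1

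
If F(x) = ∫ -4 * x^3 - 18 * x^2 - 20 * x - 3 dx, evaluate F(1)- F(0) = -20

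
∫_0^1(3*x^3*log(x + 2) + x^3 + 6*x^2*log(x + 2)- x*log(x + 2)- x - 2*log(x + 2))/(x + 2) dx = 0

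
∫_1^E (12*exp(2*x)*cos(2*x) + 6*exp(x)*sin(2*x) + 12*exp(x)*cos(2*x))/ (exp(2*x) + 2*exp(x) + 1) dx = 6*exp(E)*sin(2*E)/(1 + exp(E)) - 6*E*sin(2)/(1 + E)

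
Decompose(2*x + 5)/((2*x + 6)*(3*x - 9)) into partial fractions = 1/(36*(x + 3)) + 11/(36*(x - 3))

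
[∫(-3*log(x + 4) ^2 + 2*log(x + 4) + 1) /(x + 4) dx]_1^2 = -log(6)^3 - log(5)^2 - log(5) + log(6) + log(6)^2 + log(5)^3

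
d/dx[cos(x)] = -sin(x)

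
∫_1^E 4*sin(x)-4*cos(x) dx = 4*sqrt(2)*(-sin(pi/4 + E) + sin(pi/4 + 1))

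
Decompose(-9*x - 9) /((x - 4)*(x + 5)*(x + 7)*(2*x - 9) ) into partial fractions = -396/(437*(2*x - 9)) - 27/(253*(x + 7)) + 2/(19*(x + 5)) + 5/(11*(x - 4))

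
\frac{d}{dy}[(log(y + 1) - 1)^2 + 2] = (2*log(y + 1) - 2)/(y + 1)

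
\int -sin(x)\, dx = cos(x) + C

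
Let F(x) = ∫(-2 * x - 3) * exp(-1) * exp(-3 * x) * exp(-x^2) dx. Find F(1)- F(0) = -exp(-1) + exp(-5)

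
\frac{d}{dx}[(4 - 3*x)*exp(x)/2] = -3*x*exp(x)/2 + exp(x)/2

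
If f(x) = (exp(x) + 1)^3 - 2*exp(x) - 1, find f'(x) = 3*exp(3*x) + 6*exp(2*x) + exp(x)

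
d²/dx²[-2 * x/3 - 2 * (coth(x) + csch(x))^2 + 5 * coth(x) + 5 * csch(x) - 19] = -(-25*sinh(x)/4 - 5*sinh(2*x) - 5*sinh(3*x)/4 + 23*cosh(x) + 8*cosh(2*x) + cosh(3*x) + 16)/sinh(x)^4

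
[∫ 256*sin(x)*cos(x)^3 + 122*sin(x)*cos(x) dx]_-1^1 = 0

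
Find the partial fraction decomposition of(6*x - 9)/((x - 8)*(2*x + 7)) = 60/(23*(2*x + 7)) + 39/(23*(x - 8))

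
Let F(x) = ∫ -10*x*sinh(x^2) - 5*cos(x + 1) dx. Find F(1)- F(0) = -5*cosh(1) - 5*sin(2) + 5*sin(1) + 5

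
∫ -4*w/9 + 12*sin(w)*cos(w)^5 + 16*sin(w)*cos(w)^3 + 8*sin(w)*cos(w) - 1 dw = -2*w^2/9 - w - 2*cos(w)^6 - 4*cos(w)^4 - 4*cos(w)^2 + C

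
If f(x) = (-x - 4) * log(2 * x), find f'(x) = (-x*log(x) - x - x*log(2) - 4)/x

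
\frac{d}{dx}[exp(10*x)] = 10*exp(10*x)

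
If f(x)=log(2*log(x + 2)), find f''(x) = (-log(x + 2) - 1)/(x^2*log(x + 2)^2 + 4*x*log(x + 2)^2 + 4*log(x + 2)^2)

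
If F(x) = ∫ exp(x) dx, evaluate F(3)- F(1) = -E + exp(3)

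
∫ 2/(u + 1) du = 2*log(u + 1) + C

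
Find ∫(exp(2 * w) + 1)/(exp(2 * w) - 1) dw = log(2*sinh(w)) + C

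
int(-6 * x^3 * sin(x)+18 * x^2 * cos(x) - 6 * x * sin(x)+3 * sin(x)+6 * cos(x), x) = (6*x^3 + 6*x - 3)*cos(x) + C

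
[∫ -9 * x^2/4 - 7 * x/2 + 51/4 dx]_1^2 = 9/4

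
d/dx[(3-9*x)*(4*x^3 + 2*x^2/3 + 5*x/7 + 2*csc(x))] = -144*x^3 + 18*x^2 + 18*x*cot(x)*csc(x) - 62*x/7 - 6*cot(x)*csc(x) - 18*csc(x) + 15/7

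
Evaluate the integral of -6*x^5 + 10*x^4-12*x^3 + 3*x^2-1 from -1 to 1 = 4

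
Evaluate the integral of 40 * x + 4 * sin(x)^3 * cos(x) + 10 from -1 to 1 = 20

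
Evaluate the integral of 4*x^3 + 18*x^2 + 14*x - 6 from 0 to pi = -1 + (-1 + 3*pi + pi^2)^2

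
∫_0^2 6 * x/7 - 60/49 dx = -36/49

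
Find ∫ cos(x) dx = sin(x) + C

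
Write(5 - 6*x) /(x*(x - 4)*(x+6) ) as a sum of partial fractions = 41/(60*(x + 6)) - 19/(40*(x - 4)) - 5/(24*x)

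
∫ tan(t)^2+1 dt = tan(t) + C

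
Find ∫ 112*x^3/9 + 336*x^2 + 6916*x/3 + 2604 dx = 28*x^4/9 + 112*x^3 + 3458*x^2/3 + 2604*x + C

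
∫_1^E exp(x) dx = -E + exp(E)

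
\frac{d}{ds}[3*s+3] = 3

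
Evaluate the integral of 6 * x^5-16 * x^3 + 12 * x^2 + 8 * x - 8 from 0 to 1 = -3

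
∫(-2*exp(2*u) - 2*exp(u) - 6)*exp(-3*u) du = (2*exp(2*u) + exp(u) + 2)*exp(-3*u) + C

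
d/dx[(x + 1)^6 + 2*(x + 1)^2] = 6*x^5 + 30*x^4 + 60*x^3 + 60*x^2 + 34*x + 10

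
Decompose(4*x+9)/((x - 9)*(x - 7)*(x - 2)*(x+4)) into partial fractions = 7/(858*(x + 4)) + 17/(210*(x - 2)) - 37/(110*(x - 7)) + 45/(182*(x - 9))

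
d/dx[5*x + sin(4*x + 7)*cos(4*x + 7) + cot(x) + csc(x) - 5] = -4*sin(4*x + 7)^2 + 4*cos(4*x + 7)^2 - cot(x)^2 - cot(x)*csc(x) + 4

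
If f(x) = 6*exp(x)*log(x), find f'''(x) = (6*x^3*exp(x)*log(x) + 18*x^2*exp(x) - 18*x*exp(x) + 12*exp(x))/x^3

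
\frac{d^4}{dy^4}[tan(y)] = 24*tan(y)^5 + 40*tan(y)^3 + 16*tan(y)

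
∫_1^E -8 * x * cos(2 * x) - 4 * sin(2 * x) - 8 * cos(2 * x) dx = 8*sin(2) + (-4*E - 4)*sin(2*E)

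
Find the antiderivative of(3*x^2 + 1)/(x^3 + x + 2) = log(x^3 + x + 2) + C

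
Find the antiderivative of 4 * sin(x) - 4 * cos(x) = -4*sqrt(2)*sin(x + pi/4) + C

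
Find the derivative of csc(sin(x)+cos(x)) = -sqrt(2)*cos(sqrt(2)*sin(x + pi/4))*cos(x + pi/4)/sin(sqrt(2)*sin(x + pi/4))^2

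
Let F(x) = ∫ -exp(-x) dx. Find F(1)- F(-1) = -E + exp(-1)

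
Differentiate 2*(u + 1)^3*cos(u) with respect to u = 2*(u + 1)^2*(-u*sin(u) - sin(u) + 3*cos(u))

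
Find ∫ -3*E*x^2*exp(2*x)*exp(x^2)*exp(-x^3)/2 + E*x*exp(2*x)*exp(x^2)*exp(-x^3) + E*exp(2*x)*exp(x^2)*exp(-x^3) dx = exp(-x^3 + x^2 + 2*x + 1)/2 + C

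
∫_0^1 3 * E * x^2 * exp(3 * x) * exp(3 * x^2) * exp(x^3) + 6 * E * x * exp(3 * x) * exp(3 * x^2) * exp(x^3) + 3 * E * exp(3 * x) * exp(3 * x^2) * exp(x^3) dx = -E + exp(8)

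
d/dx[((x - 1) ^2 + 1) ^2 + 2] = 4*x^3 - 12*x^2 + 16*x - 8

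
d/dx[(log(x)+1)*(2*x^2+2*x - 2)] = (4*x^2*log(x) + 6*x^2 + 2*x*log(x) + 4*x - 2)/x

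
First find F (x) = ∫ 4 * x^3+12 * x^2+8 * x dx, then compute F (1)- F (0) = 9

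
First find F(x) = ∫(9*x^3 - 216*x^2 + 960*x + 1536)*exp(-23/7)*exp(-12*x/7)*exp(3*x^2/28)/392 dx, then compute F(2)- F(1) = -44*exp(-44/7)/7 + 137*exp(-137/28)/28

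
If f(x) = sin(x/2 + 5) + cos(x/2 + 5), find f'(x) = sqrt(2)*cos(x/2 + pi/4 + 5)/2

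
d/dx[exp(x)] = exp(x)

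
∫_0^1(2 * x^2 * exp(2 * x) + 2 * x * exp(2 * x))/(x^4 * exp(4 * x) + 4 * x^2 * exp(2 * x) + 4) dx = -1/2 + (1 + exp(2))/(2 + exp(2))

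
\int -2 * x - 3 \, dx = -x^2 - 3*x + C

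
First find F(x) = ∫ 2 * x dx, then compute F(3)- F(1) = 8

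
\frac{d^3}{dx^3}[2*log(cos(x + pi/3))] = -4*sin(x + pi/3)/cos(x + pi/3)^3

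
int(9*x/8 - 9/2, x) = 9*x^2/16 - 9*x/2 + C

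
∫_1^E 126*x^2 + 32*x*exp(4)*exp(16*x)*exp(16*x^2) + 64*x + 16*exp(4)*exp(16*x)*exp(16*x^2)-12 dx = -exp(36) - 56 + (2 + 6*E)*(-3 + 3*E + 7*exp(2)) + exp((-4*E - 2)^2)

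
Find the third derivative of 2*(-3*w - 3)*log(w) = (6*w - 12)/w^3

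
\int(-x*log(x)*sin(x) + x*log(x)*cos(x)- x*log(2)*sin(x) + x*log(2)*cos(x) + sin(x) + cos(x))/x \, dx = sqrt(2)*log(2*x)*sin(x + pi/4) + C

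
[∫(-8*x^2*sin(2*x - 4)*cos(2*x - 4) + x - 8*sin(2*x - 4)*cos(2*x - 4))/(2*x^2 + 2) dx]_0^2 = log(5)/4 + sin(4)^2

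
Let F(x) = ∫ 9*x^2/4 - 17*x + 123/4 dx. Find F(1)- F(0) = 23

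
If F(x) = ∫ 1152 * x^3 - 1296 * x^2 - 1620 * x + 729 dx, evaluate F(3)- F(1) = 6786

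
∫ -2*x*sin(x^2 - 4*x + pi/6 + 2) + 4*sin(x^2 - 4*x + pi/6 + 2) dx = cos((x - 2)^2 - 2 + pi/6) + C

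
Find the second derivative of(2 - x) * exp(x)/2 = -x*exp(x)/2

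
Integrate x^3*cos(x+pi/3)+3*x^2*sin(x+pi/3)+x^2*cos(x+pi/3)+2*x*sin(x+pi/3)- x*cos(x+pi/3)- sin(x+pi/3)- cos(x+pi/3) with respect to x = (x^3 + x^2 - x - 1)*sin(x + pi/3) + C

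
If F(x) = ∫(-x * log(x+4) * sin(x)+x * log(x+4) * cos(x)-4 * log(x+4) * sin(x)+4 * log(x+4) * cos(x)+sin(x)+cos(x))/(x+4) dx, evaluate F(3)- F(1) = -(cos(1) + sin(1))*log(5) + (cos(3) + sin(3))*log(7)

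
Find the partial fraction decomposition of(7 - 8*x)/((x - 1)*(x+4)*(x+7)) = 21/(8*(x + 7)) - 13/(5*(x + 4)) - 1/(40*(x - 1))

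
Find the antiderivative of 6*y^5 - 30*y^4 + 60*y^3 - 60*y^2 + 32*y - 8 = y^6 - 6*y^5 + 15*y^4 - 20*y^3 + 16*y^2 - 8*y + C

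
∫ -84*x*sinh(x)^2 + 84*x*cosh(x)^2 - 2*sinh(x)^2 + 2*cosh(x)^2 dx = 42*x^2 + 2*x + C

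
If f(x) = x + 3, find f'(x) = 1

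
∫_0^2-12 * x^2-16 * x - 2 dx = -68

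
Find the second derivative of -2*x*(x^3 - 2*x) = 8 - 24*x^2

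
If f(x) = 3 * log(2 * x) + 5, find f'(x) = 3/x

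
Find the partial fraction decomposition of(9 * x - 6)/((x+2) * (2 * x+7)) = 25/(2*x + 7) - 8/(x + 2)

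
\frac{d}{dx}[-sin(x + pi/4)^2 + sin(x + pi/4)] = -cos(2*x) + cos(x + pi/4)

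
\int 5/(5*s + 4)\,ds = log(5*s + 4) + C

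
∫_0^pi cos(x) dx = 0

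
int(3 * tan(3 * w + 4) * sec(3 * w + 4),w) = sec(3*w + 4) + C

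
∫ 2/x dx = 2*log(2*x/3) + C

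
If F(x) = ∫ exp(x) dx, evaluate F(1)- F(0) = -1 + E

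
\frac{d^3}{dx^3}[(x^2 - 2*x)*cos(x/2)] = x^2*sin(x/2)/8 - x*sin(x/2)/4 - 3*x*cos(x/2)/2 - 3*sin(x/2) + 3*cos(x/2)/2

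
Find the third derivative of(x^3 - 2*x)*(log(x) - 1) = (6*x^2*log(x) + 5*x^2 + 2)/x^2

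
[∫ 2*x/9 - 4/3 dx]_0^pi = -4 + (-2 + pi/3)^2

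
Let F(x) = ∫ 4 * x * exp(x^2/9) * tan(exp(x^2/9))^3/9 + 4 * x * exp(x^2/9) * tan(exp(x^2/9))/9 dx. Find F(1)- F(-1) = 0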